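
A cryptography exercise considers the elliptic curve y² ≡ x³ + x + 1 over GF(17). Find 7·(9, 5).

Write G = (9, 5).
Repeated addition: build up to 7G.
2G: tangent at (9, 5): λ = (3·9² + 1)/(2·5) ≡ 6/10. 10⁻¹ ≡ 12 (mod 17) since 10·12 = 120 ≡ 1, so λ ≡ 6·12 ≡ 4.
  x = λ² - 9 - 9 = 16 - 18 ≡ 15; y = λ·(9 - 15) - 5 ≡ 5. → (15, 5)
3G: (15, 5) + (9, 5). λ = (5 - 5)/(9 - 15) ≡ 0/11 mod 17. 11⁻¹ ≡ 14 (mod 17), so λ ≡ 0.
  x = λ² - 15 - 9 = 0 - 24 ≡ 10; y = λ·(15 - 10) - 5 ≡ 12. → (10, 12)
4G: (10, 12) + (9, 5). λ = (5 - 12)/(9 - 10) ≡ 10/16 mod 17. 16⁻¹ ≡ 16 (mod 17) since 16·16 = 256 ≡ 1, so λ ≡ 7.
  x = λ² - 10 - 9 = 49 - 19 ≡ 13; y = λ·(10 - 13) - 12 ≡ 1. → (13, 1)
5G: (13, 1) + (9, 5). λ = (5 - 1)/(9 - 13) ≡ 4/13 mod 17. 13⁻¹ ≡ 4 (mod 17) since 13·4 = 52 ≡ 1, so λ ≡ 16.
  x = λ² - 13 - 9 = 256 - 22 ≡ 13; y = λ·(13 - 13) - 1 ≡ 16. → (13, 16)
6G: (13, 16) + (9, 5). λ = (5 - 16)/(9 - 13) ≡ 6/13 mod 17. 13⁻¹ ≡ 4 (mod 17), so λ ≡ 7.
  x = λ² - 13 - 9 = 49 - 22 ≡ 10; y = λ·(13 - 10) - 16 ≡ 5. → (10, 5)
7G: (10, 5) + (9, 5). λ = (5 - 5)/(9 - 10) ≡ 0/16 mod 17. 16⁻¹ ≡ 16 (mod 17), so λ ≡ 0.
  x = λ² - 10 - 9 = 0 - 19 ≡ 15; y = λ·(10 - 15) - 5 ≡ 12. → (15, 12)

(15, 12)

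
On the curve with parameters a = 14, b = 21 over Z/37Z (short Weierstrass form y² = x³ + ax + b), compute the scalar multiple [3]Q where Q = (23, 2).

(0, 24)

Repeated addition: build up to 3Q.
2Q: tangent at (23, 2): λ = (3·23² + 14)/(2·2) ≡ 10/4. 4⁻¹ ≡ 28 (mod 37), so λ ≡ 10·28 ≡ 21.
  x = λ² - 23 - 23 = 441 - 46 ≡ 25; y = λ·(23 - 25) - 2 ≡ 30. → (25, 30)
3Q: (25, 30) + (23, 2). λ = (2 - 30)/(23 - 25) ≡ 9/35 mod 37. 35⁻¹ ≡ 18 (mod 37), so λ ≡ 14.
  x = λ² - 25 - 23 = 196 - 48 ≡ 0; y = λ·(25 - 0) - 30 ≡ 24. → (0, 24)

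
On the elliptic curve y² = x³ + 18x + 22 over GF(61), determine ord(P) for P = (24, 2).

4

2P: tangent at (24, 2): λ = (3·24² + 18)/(2·2) ≡ 38/4. 4⁻¹ ≡ 46 (mod 61) since 4·46 = 184 ≡ 1, so λ ≡ 38·46 ≡ 40.
  x = λ² - 24 - 24 = 1600 - 48 ≡ 27; y = λ·(24 - 27) - 2 ≡ 0. → (27, 0)
3P: (27, 0) + (24, 2). λ = (2 - 0)/(24 - 27) ≡ 2/58 mod 61. 58⁻¹ ≡ 20 (mod 61), so λ ≡ 40.
  x = λ² - 27 - 24 = 1600 - 51 ≡ 24; y = λ·(27 - 24) - 0 ≡ 59. → (24, 59)
4P: (24, 59) + (24, 2): same x and y₁ ≡ -y₂, so the sum is O.
4P = O, so the order is 4.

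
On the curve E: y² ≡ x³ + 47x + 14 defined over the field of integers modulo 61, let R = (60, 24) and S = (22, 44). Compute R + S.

(60, 24) + (22, 44). λ = (44 - 24)/(22 - 60) ≡ 20/23 mod 61. 23⁻¹ ≡ 8 (mod 61) since 23·8 = 184 ≡ 1, so λ ≡ 38.
  x = λ² - 60 - 22 = 1444 - 82 ≡ 20; y = λ·(60 - 20) - 24 ≡ 32. → (20, 32)

(20, 32)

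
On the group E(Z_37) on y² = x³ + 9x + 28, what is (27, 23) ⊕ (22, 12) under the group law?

(18, 19)

(27, 23) + (22, 12). λ = (12 - 23)/(22 - 27) ≡ 26/32 mod 37. 32⁻¹ ≡ 22 (mod 37) since 32·22 = 704 ≡ 1, so λ ≡ 17.
  x = λ² - 27 - 22 = 289 - 49 ≡ 18; y = λ·(27 - 18) - 23 ≡ 19. → (18, 19)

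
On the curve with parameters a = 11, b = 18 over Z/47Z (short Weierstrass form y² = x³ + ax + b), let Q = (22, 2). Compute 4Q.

Double-and-add on 4 = (100)₂. Start with Q = (22, 2) for the leading 1-bit.
double: tangent at (22, 2): λ = (3·22² + 11)/(2·2) ≡ 6/4. 4⁻¹ ≡ 12 (mod 47), so λ ≡ 6·12 ≡ 25.
  x = λ² - 22 - 22 = 625 - 44 ≡ 17; y = λ·(22 - 17) - 2 ≡ 29. → (17, 29)
double: tangent at (17, 29): λ = (3·17² + 11)/(2·29) ≡ 32/11. 11⁻¹ ≡ 30 (mod 47) since 11·30 = 330 ≡ 1, so λ ≡ 32·30 ≡ 20.
  x = λ² - 17 - 17 = 400 - 34 ≡ 37; y = λ·(17 - 37) - 29 ≡ 41. → (37, 41)

(37, 41)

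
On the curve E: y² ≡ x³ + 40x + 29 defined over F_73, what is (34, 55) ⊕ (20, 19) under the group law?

(34, 55) + (20, 19). λ = (19 - 55)/(20 - 34) ≡ 37/59 mod 73. 59⁻¹ ≡ 26 (mod 73) since 59·26 = 1534 ≡ 1, so λ ≡ 13.
  x = λ² - 34 - 20 = 169 - 54 ≡ 42; y = λ·(34 - 42) - 55 ≡ 60. → (42, 60)

(42, 60)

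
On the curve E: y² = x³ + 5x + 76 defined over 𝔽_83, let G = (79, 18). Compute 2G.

tangent at (79, 18): λ = (3·79² + 5)/(2·18) ≡ 53/36. 36⁻¹ ≡ 30 (mod 83), so λ ≡ 53·30 ≡ 13.
  x = λ² - 79 - 79 = 169 - 158 ≡ 11; y = λ·(79 - 11) - 18 ≡ 36. → (11, 36)

(11, 36)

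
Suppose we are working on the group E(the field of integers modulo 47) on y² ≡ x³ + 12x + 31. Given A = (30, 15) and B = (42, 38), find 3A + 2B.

First 3A:
Repeated addition: build up to 3A.
2A: tangent at (30, 15): λ = (3·30² + 12)/(2·15) ≡ 33/30. 30⁻¹ ≡ 11 (mod 47), so λ ≡ 33·11 ≡ 34.
  x = λ² - 30 - 30 = 1156 - 60 ≡ 15; y = λ·(30 - 15) - 15 ≡ 25. → (15, 25)
3A: (15, 25) + (30, 15). λ = (15 - 25)/(30 - 15) ≡ 37/15 mod 47. 15⁻¹ ≡ 22 (mod 47), so λ ≡ 15.
  x = λ² - 15 - 30 = 225 - 45 ≡ 39; y = λ·(15 - 39) - 25 ≡ 38. → (39, 38)
3A = (39, 38).
Next 2B:
Repeated addition: build up to 2B.
2B: tangent at (42, 38): λ = (3·42² + 12)/(2·38) ≡ 40/29. 29⁻¹ ≡ 13 (mod 47), so λ ≡ 40·13 ≡ 3.
  x = λ² - 42 - 42 = 9 - 84 ≡ 19; y = λ·(42 - 19) - 38 ≡ 31. → (19, 31)
2B = (19, 31).
Finally 3A + 2B:
(39, 38) + (19, 31). λ = (31 - 38)/(19 - 39) ≡ 40/27 mod 47. 27⁻¹ ≡ 7 (mod 47), so λ ≡ 45.
  x = λ² - 39 - 19 = 2025 - 58 ≡ 40; y = λ·(39 - 40) - 38 ≡ 11. → (40, 11)

(40, 11)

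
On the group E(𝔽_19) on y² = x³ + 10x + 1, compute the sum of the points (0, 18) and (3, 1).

(0, 18) + (3, 1). λ = (1 - 18)/(3 - 0) ≡ 2/3 mod 19. 3⁻¹ ≡ 13 (mod 19) since 3·13 = 39 ≡ 1, so λ ≡ 7.
  x = λ² - 0 - 3 = 49 - 3 ≡ 8; y = λ·(0 - 8) - 18 ≡ 2. → (8, 2)

(8, 2)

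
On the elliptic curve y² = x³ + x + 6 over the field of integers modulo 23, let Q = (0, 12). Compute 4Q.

Repeated addition: build up to 4Q.
2Q: tangent at (0, 12): λ = (3·0² + 1)/(2·12) ≡ 1/1. 1⁻¹ ≡ 1 (mod 23) since 1·1 = 1 ≡ 1, so λ ≡ 1·1 ≡ 1.
  x = λ² - 0 - 0 = 1 - 0 ≡ 1; y = λ·(0 - 1) - 12 ≡ 10. → (1, 10)
3Q: (1, 10) + (0, 12). λ = (12 - 10)/(0 - 1) ≡ 2/22 mod 23. 22⁻¹ ≡ 22 (mod 23), so λ ≡ 21.
  x = λ² - 1 - 0 = 441 - 1 ≡ 3; y = λ·(1 - 3) - 10 ≡ 17. → (3, 17)
4Q: (3, 17) + (0, 12). λ = (12 - 17)/(0 - 3) ≡ 18/20 mod 23. 20⁻¹ ≡ 15 (mod 23), so λ ≡ 17.
  x = λ² - 3 - 0 = 289 - 3 ≡ 10; y = λ·(3 - 10) - 17 ≡ 2. → (10, 2)

(10, 2)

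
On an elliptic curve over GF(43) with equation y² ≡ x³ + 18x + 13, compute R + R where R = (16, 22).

(26, 30)

tangent at (16, 22): λ = (3·16² + 18)/(2·22) ≡ 12/1. 1⁻¹ ≡ 1 (mod 43), so λ ≡ 12·1 ≡ 12.
  x = λ² - 16 - 16 = 144 - 32 ≡ 26; y = λ·(16 - 26) - 22 ≡ 30. → (26, 30)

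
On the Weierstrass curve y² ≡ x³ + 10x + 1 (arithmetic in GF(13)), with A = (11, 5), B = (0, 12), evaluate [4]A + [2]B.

First 4A:
Double-and-add on 4 = (100)₂. Start with A = (11, 5) for the leading 1-bit.
double: tangent at (11, 5): λ = (3·11² + 10)/(2·5) ≡ 9/10. 10⁻¹ ≡ 4 (mod 13), so λ ≡ 9·4 ≡ 10.
  x = λ² - 11 - 11 = 100 - 22 ≡ 0; y = λ·(11 - 0) - 5 ≡ 1. → (0, 1)
double: tangent at (0, 1): λ = (3·0² + 10)/(2·1) ≡ 10/2. 2⁻¹ ≡ 7 (mod 13), so λ ≡ 10·7 ≡ 5.
  x = λ² - 0 - 0 = 25 - 0 ≡ 12; y = λ·(0 - 12) - 1 ≡ 4. → (12, 4)
4A = (12, 4).
Next 2B:
Repeated addition: build up to 2B.
2B: tangent at (0, 12): λ = (3·0² + 10)/(2·12) ≡ 10/11. 11⁻¹ ≡ 6 (mod 13), so λ ≡ 10·6 ≡ 8.
  x = λ² - 0 - 0 = 64 - 0 ≡ 12; y = λ·(0 - 12) - 12 ≡ 9. → (12, 9)
2B = (12, 9).
Finally 4A + 2B:
(12, 4) + (12, 9): same x and y₁ ≡ -y₂, so the sum is the point at infinity.

O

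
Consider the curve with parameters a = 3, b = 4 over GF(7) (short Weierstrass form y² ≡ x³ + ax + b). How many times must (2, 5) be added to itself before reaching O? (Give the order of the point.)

2P: tangent at (2, 5): λ = (3·2² + 3)/(2·5) ≡ 1/3. 3⁻¹ ≡ 5 (mod 7) since 3·5 = 15 ≡ 1, so λ ≡ 1·5 ≡ 5.
  x = λ² - 2 - 2 = 25 - 4 ≡ 0; y = λ·(2 - 0) - 5 ≡ 5. → (0, 5)
3P: (0, 5) + (2, 5). λ = (5 - 5)/(2 - 0) ≡ 0/2 mod 7. 2⁻¹ ≡ 4 (mod 7), so λ ≡ 0.
  x = λ² - 0 - 2 = 0 - 2 ≡ 5; y = λ·(0 - 5) - 5 ≡ 2. → (5, 2)
4P: (5, 2) + (2, 5). λ = (5 - 2)/(2 - 5) ≡ 3/4 mod 7. 4⁻¹ ≡ 2 (mod 7) since 4·2 = 8 ≡ 1, so λ ≡ 6.
  x = λ² - 5 - 2 = 36 - 7 ≡ 1; y = λ·(5 - 1) - 2 ≡ 1. → (1, 1)
5P: (1, 1) + (2, 5). λ = (5 - 1)/(2 - 1) ≡ 4/1 mod 7. 1⁻¹ ≡ 1 (mod 7), so λ ≡ 4.
  x = λ² - 1 - 2 = 16 - 3 ≡ 6; y = λ·(1 - 6) - 1 ≡ 0. → (6, 0)
6P: (6, 0) + (2, 5). λ = (5 - 0)/(2 - 6) ≡ 5/3 mod 7. 3⁻¹ ≡ 5 (mod 7), so λ ≡ 4.
  x = λ² - 6 - 2 = 16 - 8 ≡ 1; y = λ·(6 - 1) - 0 ≡ 6. → (1, 6)
7P: (1, 6) + (2, 5). λ = (5 - 6)/(2 - 1) ≡ 6/1 mod 7. 1⁻¹ ≡ 1 (mod 7), so λ ≡ 6.
  x = λ² - 1 - 2 = 36 - 3 ≡ 5; y = λ·(1 - 5) - 6 ≡ 5. → (5, 5)
8P: (5, 5) + (2, 5). λ = (5 - 5)/(2 - 5) ≡ 0/4 mod 7. 4⁻¹ ≡ 2 (mod 7) since 4·2 = 8 ≡ 1, so λ ≡ 0.
  x = λ² - 5 - 2 = 0 - 7 ≡ 0; y = λ·(5 - 0) - 5 ≡ 2. → (0, 2)
9P: (0, 2) + (2, 5). λ = (5 - 2)/(2 - 0) ≡ 3/2 mod 7. 2⁻¹ ≡ 4 (mod 7), so λ ≡ 5.
  x = λ² - 0 - 2 = 25 - 2 ≡ 2; y = λ·(0 - 2) - 2 ≡ 2. → (2, 2)
10P: (2, 2) + (2, 5): same x and y₁ ≡ -y₂, so the sum is O.
10P = O, so the order is 10.

10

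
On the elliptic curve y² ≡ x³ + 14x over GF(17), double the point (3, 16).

(2, 6)

tangent at (3, 16): λ = (3·3² + 14)/(2·16) ≡ 7/15. 15⁻¹ ≡ 8 (mod 17), so λ ≡ 7·8 ≡ 5.
  x = λ² - 3 - 3 = 25 - 6 ≡ 2; y = λ·(3 - 2) - 16 ≡ 6. → (2, 6)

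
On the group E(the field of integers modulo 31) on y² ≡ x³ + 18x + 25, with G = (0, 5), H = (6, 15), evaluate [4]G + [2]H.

(16, 10)

First 4G:
Repeated addition: build up to 4G.
2G: tangent at (0, 5): λ = (3·0² + 18)/(2·5) ≡ 18/10. 10⁻¹ ≡ 28 (mod 31) since 10·28 = 280 ≡ 1, so λ ≡ 18·28 ≡ 8.
  x = λ² - 0 - 0 = 64 - 0 ≡ 2; y = λ·(0 - 2) - 5 ≡ 10. → (2, 10)
3G: (2, 10) + (0, 5). λ = (5 - 10)/(0 - 2) ≡ 26/29 mod 31. 29⁻¹ ≡ 15 (mod 31), so λ ≡ 18.
  x = λ² - 2 - 0 = 324 - 2 ≡ 12; y = λ·(2 - 12) - 10 ≡ 27. → (12, 27)
4G: (12, 27) + (0, 5). λ = (5 - 27)/(0 - 12) ≡ 9/19 mod 31. 19⁻¹ ≡ 18 (mod 31), so λ ≡ 7.
  x = λ² - 12 - 0 = 49 - 12 ≡ 6; y = λ·(12 - 6) - 27 ≡ 15. → (6, 15)
4G = (6, 15).
Next 2H:
Repeated addition: build up to 2H.
2H: tangent at (6, 15): λ = (3·6² + 18)/(2·15) ≡ 2/30. 30⁻¹ ≡ 30 (mod 31), so λ ≡ 2·30 ≡ 29.
  x = λ² - 6 - 6 = 841 - 12 ≡ 23; y = λ·(6 - 23) - 15 ≡ 19. → (23, 19)
2H = (23, 19).
Finally 4G + 2H:
(6, 15) + (23, 19). λ = (19 - 15)/(23 - 6) ≡ 4/17 mod 31. 17⁻¹ ≡ 11 (mod 31), so λ ≡ 13.
  x = λ² - 6 - 23 = 169 - 29 ≡ 16; y = λ·(6 - 16) - 15 ≡ 10. → (16, 10)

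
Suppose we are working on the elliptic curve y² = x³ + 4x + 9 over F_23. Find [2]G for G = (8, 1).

(20, 19)

tangent at (8, 1): λ = (3·8² + 4)/(2·1) ≡ 12/2. 2⁻¹ ≡ 12 (mod 23) since 2·12 = 24 ≡ 1, so λ ≡ 12·12 ≡ 6.
  x = λ² - 8 - 8 = 36 - 16 ≡ 20; y = λ·(8 - 20) - 1 ≡ 19. → (20, 19)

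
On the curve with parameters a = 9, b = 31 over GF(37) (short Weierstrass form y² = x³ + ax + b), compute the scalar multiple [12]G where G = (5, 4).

Double-and-add on 12 = (1100)₂. Start with G = (5, 4) for the leading 1-bit.
double: tangent at (5, 4): λ = (3·5² + 9)/(2·4) ≡ 10/8. 8⁻¹ ≡ 14 (mod 37) since 8·14 = 112 ≡ 1, so λ ≡ 10·14 ≡ 29.
  x = λ² - 5 - 5 = 841 - 10 ≡ 17; y = λ·(5 - 17) - 4 ≡ 18. → (17, 18)
add G: (17, 18) + (5, 4). λ = (4 - 18)/(5 - 17) ≡ 23/25 mod 37. 25⁻¹ ≡ 3 (mod 37) since 25·3 = 75 ≡ 1, so λ ≡ 32.
  x = λ² - 17 - 5 = 1024 - 22 ≡ 3; y = λ·(17 - 3) - 18 ≡ 23. → (3, 23)
double: tangent at (3, 23): λ = (3·3² + 9)/(2·23) ≡ 36/9. 9⁻¹ ≡ 33 (mod 37), so λ ≡ 36·33 ≡ 4.
  x = λ² - 3 - 3 = 16 - 6 ≡ 10; y = λ·(3 - 10) - 23 ≡ 23. → (10, 23)
double: tangent at (10, 23): λ = (3·10² + 9)/(2·23) ≡ 13/9. 9⁻¹ ≡ 33 (mod 37) since 9·33 = 297 ≡ 1, so λ ≡ 13·33 ≡ 22.
  x = λ² - 10 - 10 = 484 - 20 ≡ 20; y = λ·(10 - 20) - 23 ≡ 16. → (20, 16)

(20, 16)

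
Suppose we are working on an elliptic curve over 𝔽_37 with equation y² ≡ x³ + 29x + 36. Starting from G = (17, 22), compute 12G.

Repeated addition: build up to 12G.
2G: tangent at (17, 22): λ = (3·17² + 29)/(2·22) ≡ 8/7. 7⁻¹ ≡ 16 (mod 37), so λ ≡ 8·16 ≡ 17.
  x = λ² - 17 - 17 = 289 - 34 ≡ 33; y = λ·(17 - 33) - 22 ≡ 2. → (33, 2)
3G: (33, 2) + (17, 22). λ = (22 - 2)/(17 - 33) ≡ 20/21 mod 37. 21⁻¹ ≡ 30 (mod 37) since 21·30 = 630 ≡ 1, so λ ≡ 8.
  x = λ² - 33 - 17 = 64 - 50 ≡ 14; y = λ·(33 - 14) - 2 ≡ 2. → (14, 2)
4G: (14, 2) + (17, 22). λ = (22 - 2)/(17 - 14) ≡ 20/3 mod 37. 3⁻¹ ≡ 25 (mod 37) since 3·25 = 75 ≡ 1, so λ ≡ 19.
  x = λ² - 14 - 17 = 361 - 31 ≡ 34; y = λ·(14 - 34) - 2 ≡ 25. → (34, 25)
5G: (34, 25) + (17, 22). λ = (22 - 25)/(17 - 34) ≡ 34/20 mod 37. 20⁻¹ ≡ 13 (mod 37) since 20·13 = 260 ≡ 1, so λ ≡ 35.
  x = λ² - 34 - 17 = 1225 - 51 ≡ 27; y = λ·(34 - 27) - 25 ≡ 35. → (27, 35)
6G: (27, 35) + (17, 22). λ = (22 - 35)/(17 - 27) ≡ 24/27 mod 37. 27⁻¹ ≡ 11 (mod 37), so λ ≡ 5.
  x = λ² - 27 - 17 = 25 - 44 ≡ 18; y = λ·(27 - 18) - 35 ≡ 10. → (18, 10)
7G: (18, 10) + (17, 22). λ = (22 - 10)/(17 - 18) ≡ 12/36 mod 37. 36⁻¹ ≡ 36 (mod 37) since 36·36 = 1296 ≡ 1, so λ ≡ 25.
  x = λ² - 18 - 17 = 625 - 35 ≡ 35; y = λ·(18 - 35) - 10 ≡ 9. → (35, 9)
8G: (35, 9) + (17, 22). λ = (22 - 9)/(17 - 35) ≡ 13/19 mod 37. 19⁻¹ ≡ 2 (mod 37), so λ ≡ 26.
  x = λ² - 35 - 17 = 676 - 52 ≡ 32; y = λ·(35 - 32) - 9 ≡ 32. → (32, 32)
9G: (32, 32) + (17, 22). λ = (22 - 32)/(17 - 32) ≡ 27/22 mod 37. 22⁻¹ ≡ 32 (mod 37), so λ ≡ 13.
  x = λ² - 32 - 17 = 169 - 49 ≡ 9; y = λ·(32 - 9) - 32 ≡ 8. → (9, 8)
10G: (9, 8) + (17, 22). λ = (22 - 8)/(17 - 9) ≡ 14/8 mod 37. 8⁻¹ ≡ 14 (mod 37), so λ ≡ 11.
  x = λ² - 9 - 17 = 121 - 26 ≡ 21; y = λ·(9 - 21) - 8 ≡ 8. → (21, 8)
11G: (21, 8) + (17, 22). λ = (22 - 8)/(17 - 21) ≡ 14/33 mod 37. 33⁻¹ ≡ 9 (mod 37) since 33·9 = 297 ≡ 1, so λ ≡ 15.
  x = λ² - 21 - 17 = 225 - 38 ≡ 2; y = λ·(21 - 2) - 8 ≡ 18. → (2, 18)
12G: (2, 18) + (17, 22). λ = (22 - 18)/(17 - 2) ≡ 4/15 mod 37. 15⁻¹ ≡ 5 (mod 37) since 15·5 = 75 ≡ 1, so λ ≡ 20.
  x = λ² - 2 - 17 = 400 - 19 ≡ 11; y = λ·(2 - 11) - 18 ≡ 24. → (11, 24)

(11, 24)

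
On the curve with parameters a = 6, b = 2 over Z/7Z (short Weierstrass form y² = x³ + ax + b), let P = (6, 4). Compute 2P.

(6, 3)

tangent at (6, 4): λ = (3·6² + 6)/(2·4) ≡ 2/1. 1⁻¹ ≡ 1 (mod 7), so λ ≡ 2·1 ≡ 2.
  x = λ² - 6 - 6 = 4 - 12 ≡ 6; y = λ·(6 - 6) - 4 ≡ 3. → (6, 3)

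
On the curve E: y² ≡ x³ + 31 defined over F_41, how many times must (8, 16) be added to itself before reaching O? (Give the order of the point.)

7

2P: tangent at (8, 16): λ = (3·8² + 0)/(2·16) ≡ 28/32. 32⁻¹ ≡ 9 (mod 41), so λ ≡ 28·9 ≡ 6.
  x = λ² - 8 - 8 = 36 - 16 ≡ 20; y = λ·(8 - 20) - 16 ≡ 35. → (20, 35)
3P: (20, 35) + (8, 16). λ = (16 - 35)/(8 - 20) ≡ 22/29 mod 41. 29⁻¹ ≡ 17 (mod 41) since 29·17 = 493 ≡ 1, so λ ≡ 5.
  x = λ² - 20 - 8 = 25 - 28 ≡ 38; y = λ·(20 - 38) - 35 ≡ 39. → (38, 39)
4P: (38, 39) + (8, 16). λ = (16 - 39)/(8 - 38) ≡ 18/11 mod 41. 11⁻¹ ≡ 15 (mod 41) since 11·15 = 165 ≡ 1, so λ ≡ 24.
  x = λ² - 38 - 8 = 576 - 46 ≡ 38; y = λ·(38 - 38) - 39 ≡ 2. → (38, 2)
5P: (38, 2) + (8, 16). λ = (16 - 2)/(8 - 38) ≡ 14/11 mod 41. 11⁻¹ ≡ 15 (mod 41), so λ ≡ 5.
  x = λ² - 38 - 8 = 25 - 46 ≡ 20; y = λ·(38 - 20) - 2 ≡ 6. → (20, 6)
6P: (20, 6) + (8, 16). λ = (16 - 6)/(8 - 20) ≡ 10/29 mod 41. 29⁻¹ ≡ 17 (mod 41), so λ ≡ 6.
  x = λ² - 20 - 8 = 36 - 28 ≡ 8; y = λ·(20 - 8) - 6 ≡ 25. → (8, 25)
7P: (8, 25) + (8, 16): same x and y₁ ≡ -y₂, so the sum is O.
7P = O, so the order is 7.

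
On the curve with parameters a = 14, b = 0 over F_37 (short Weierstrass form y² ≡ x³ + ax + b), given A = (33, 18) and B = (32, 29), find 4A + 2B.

(16, 19)

First 4A:
Repeated addition: build up to 4A.
2A: tangent at (33, 18): λ = (3·33² + 14)/(2·18) ≡ 25/36. 36⁻¹ ≡ 36 (mod 37) since 36·36 = 1296 ≡ 1, so λ ≡ 25·36 ≡ 12.
  x = λ² - 33 - 33 = 144 - 66 ≡ 4; y = λ·(33 - 4) - 18 ≡ 34. → (4, 34)
3A: (4, 34) + (33, 18). λ = (18 - 34)/(33 - 4) ≡ 21/29 mod 37. 29⁻¹ ≡ 23 (mod 37), so λ ≡ 2.
  x = λ² - 4 - 33 = 4 - 37 ≡ 4; y = λ·(4 - 4) - 34 ≡ 3. → (4, 3)
4A: (4, 3) + (33, 18). λ = (18 - 3)/(33 - 4) ≡ 15/29 mod 37. 29⁻¹ ≡ 23 (mod 37), so λ ≡ 12.
  x = λ² - 4 - 33 = 144 - 37 ≡ 33; y = λ·(4 - 33) - 3 ≡ 19. → (33, 19)
4A = (33, 19).
Next 2B:
Repeated addition: build up to 2B.
2B: tangent at (32, 29): λ = (3·32² + 14)/(2·29) ≡ 15/21. 21⁻¹ ≡ 30 (mod 37), so λ ≡ 15·30 ≡ 6.
  x = λ² - 32 - 32 = 36 - 64 ≡ 9; y = λ·(32 - 9) - 29 ≡ 35. → (9, 35)
2B = (9, 35).
Finally 4A + 2B:
(33, 19) + (9, 35). λ = (35 - 19)/(9 - 33) ≡ 16/13 mod 37. 13⁻¹ ≡ 20 (mod 37), so λ ≡ 24.
  x = λ² - 33 - 9 = 576 - 42 ≡ 16; y = λ·(33 - 16) - 19 ≡ 19. → (16, 19)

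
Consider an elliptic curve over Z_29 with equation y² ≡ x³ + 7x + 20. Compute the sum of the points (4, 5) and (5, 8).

(4, 5) + (5, 8). λ = (8 - 5)/(5 - 4) ≡ 3/1 mod 29. 1⁻¹ ≡ 1 (mod 29) since 1·1 = 1 ≡ 1, so λ ≡ 3.
  x = λ² - 4 - 5 = 9 - 9 ≡ 0; y = λ·(4 - 0) - 5 ≡ 7. → (0, 7)

(0, 7)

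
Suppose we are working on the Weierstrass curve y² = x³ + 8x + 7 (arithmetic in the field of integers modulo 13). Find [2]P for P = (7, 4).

(11, 3)

tangent at (7, 4): λ = (3·7² + 8)/(2·4) ≡ 12/8. 8⁻¹ ≡ 5 (mod 13), so λ ≡ 12·5 ≡ 8.
  x = λ² - 7 - 7 = 64 - 14 ≡ 11; y = λ·(7 - 11) - 4 ≡ 3. → (11, 3)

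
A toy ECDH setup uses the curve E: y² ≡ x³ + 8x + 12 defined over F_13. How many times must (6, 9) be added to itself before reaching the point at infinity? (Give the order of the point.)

8

2P: tangent at (6, 9): λ = (3·6² + 8)/(2·9) ≡ 12/5. 5⁻¹ ≡ 8 (mod 13) since 5·8 = 40 ≡ 1, so λ ≡ 12·8 ≡ 5.
  x = λ² - 6 - 6 = 25 - 12 ≡ 0; y = λ·(6 - 0) - 9 ≡ 8. → (0, 8)
3P: (0, 8) + (6, 9). λ = (9 - 8)/(6 - 0) ≡ 1/6 mod 13. 6⁻¹ ≡ 11 (mod 13), so λ ≡ 11.
  x = λ² - 0 - 6 = 121 - 6 ≡ 11; y = λ·(0 - 11) - 8 ≡ 1. → (11, 1)
4P: (11, 1) + (6, 9). λ = (9 - 1)/(6 - 11) ≡ 8/8 mod 13. 8⁻¹ ≡ 5 (mod 13), so λ ≡ 1.
  x = λ² - 11 - 6 = 1 - 17 ≡ 10; y = λ·(11 - 10) - 1 ≡ 0. → (10, 0)
5P: (10, 0) + (6, 9). λ = (9 - 0)/(6 - 10) ≡ 9/9 mod 13. 9⁻¹ ≡ 3 (mod 13), so λ ≡ 1.
  x = λ² - 10 - 6 = 1 - 16 ≡ 11; y = λ·(10 - 11) - 0 ≡ 12. → (11, 12)
6P: (11, 12) + (6, 9). λ = (9 - 12)/(6 - 11) ≡ 10/8 mod 13. 8⁻¹ ≡ 5 (mod 13) since 8·5 = 40 ≡ 1, so λ ≡ 11.
  x = λ² - 11 - 6 = 121 - 17 ≡ 0; y = λ·(11 - 0) - 12 ≡ 5. → (0, 5)
7P: (0, 5) + (6, 9). λ = (9 - 5)/(6 - 0) ≡ 4/6 mod 13. 6⁻¹ ≡ 11 (mod 13) since 6·11 = 66 ≡ 1, so λ ≡ 5.
  x = λ² - 0 - 6 = 25 - 6 ≡ 6; y = λ·(0 - 6) - 5 ≡ 4. → (6, 4)
8P: (6, 4) + (6, 9): same x and y₁ ≡ -y₂, so the sum is the point at infinity.
8P = the point at infinity, so the order is 8.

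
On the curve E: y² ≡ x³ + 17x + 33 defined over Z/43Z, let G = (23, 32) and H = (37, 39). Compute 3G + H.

First 3G:
Repeated addition: build up to 3G.
2G: tangent at (23, 32): λ = (3·23² + 17)/(2·32) ≡ 13/21. 21⁻¹ ≡ 41 (mod 43), so λ ≡ 13·41 ≡ 17.
  x = λ² - 23 - 23 = 289 - 46 ≡ 28; y = λ·(23 - 28) - 32 ≡ 12. → (28, 12)
3G: (28, 12) + (23, 32). λ = (32 - 12)/(23 - 28) ≡ 20/38 mod 43. 38⁻¹ ≡ 17 (mod 43), so λ ≡ 39.
  x = λ² - 28 - 23 = 1521 - 51 ≡ 8; y = λ·(28 - 8) - 12 ≡ 37. → (8, 37)
3G = (8, 37).
Finally 3G + H:
(8, 37) + (37, 39). λ = (39 - 37)/(37 - 8) ≡ 2/29 mod 43. 29⁻¹ ≡ 3 (mod 43), so λ ≡ 6.
  x = λ² - 8 - 37 = 36 - 45 ≡ 34; y = λ·(8 - 34) - 37 ≡ 22. → (34, 22)

(34, 22)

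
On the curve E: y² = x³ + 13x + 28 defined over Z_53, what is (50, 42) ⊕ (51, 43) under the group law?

(50, 42) + (51, 43). λ = (43 - 42)/(51 - 50) ≡ 1/1 mod 53. 1⁻¹ ≡ 1 (mod 53) since 1·1 = 1 ≡ 1, so λ ≡ 1.
  x = λ² - 50 - 51 = 1 - 101 ≡ 6; y = λ·(50 - 6) - 42 ≡ 2. → (6, 2)

(6, 2)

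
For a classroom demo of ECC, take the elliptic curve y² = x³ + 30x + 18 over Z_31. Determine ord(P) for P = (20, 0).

2

2P: (20, 0) + (20, 0): same x and y₁ ≡ -y₂, so the sum is O.
2P = O, so the order is 2.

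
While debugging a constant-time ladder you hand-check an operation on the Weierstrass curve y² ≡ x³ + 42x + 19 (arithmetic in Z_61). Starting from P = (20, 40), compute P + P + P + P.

(38, 60)

Repeated addition: build up to 4P.
2P: tangent at (20, 40): λ = (3·20² + 42)/(2·40) ≡ 22/19. 19⁻¹ ≡ 45 (mod 61) since 19·45 = 855 ≡ 1, so λ ≡ 22·45 ≡ 14.
  x = λ² - 20 - 20 = 196 - 40 ≡ 34; y = λ·(20 - 34) - 40 ≡ 8. → (34, 8)
3P: (34, 8) + (20, 40). λ = (40 - 8)/(20 - 34) ≡ 32/47 mod 61. 47⁻¹ ≡ 13 (mod 61), so λ ≡ 50.
  x = λ² - 34 - 20 = 2500 - 54 ≡ 6; y = λ·(34 - 6) - 8 ≡ 50. → (6, 50)
4P: (6, 50) + (20, 40). λ = (40 - 50)/(20 - 6) ≡ 51/14 mod 61. 14⁻¹ ≡ 48 (mod 61), so λ ≡ 8.
  x = λ² - 6 - 20 = 64 - 26 ≡ 38; y = λ·(6 - 38) - 50 ≡ 60. → (38, 60)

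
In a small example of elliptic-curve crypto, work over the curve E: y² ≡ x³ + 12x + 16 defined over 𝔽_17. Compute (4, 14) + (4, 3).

The two points share x = 4 and their y-coordinates satisfy 14 + 3 ≡ 0 (mod 17), so they are inverses. Their sum is O.

O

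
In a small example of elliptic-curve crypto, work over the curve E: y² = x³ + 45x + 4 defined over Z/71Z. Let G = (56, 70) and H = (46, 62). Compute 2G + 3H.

First 2G:
Repeated addition: build up to 2G.
2G: tangent at (56, 70): λ = (3·56² + 45)/(2·70) ≡ 10/69. 69⁻¹ ≡ 35 (mod 71), so λ ≡ 10·35 ≡ 66.
  x = λ² - 56 - 56 = 4356 - 112 ≡ 55; y = λ·(56 - 55) - 70 ≡ 67. → (55, 67)
2G = (55, 67).
Next 3H:
Repeated addition: build up to 3H.
2H: tangent at (46, 62): λ = (3·46² + 45)/(2·62) ≡ 3/53. 53⁻¹ ≡ 67 (mod 71), so λ ≡ 3·67 ≡ 59.
  x = λ² - 46 - 46 = 3481 - 92 ≡ 52; y = λ·(46 - 52) - 62 ≡ 10. → (52, 10)
3H: (52, 10) + (46, 62). λ = (62 - 10)/(46 - 52) ≡ 52/65 mod 71. 65⁻¹ ≡ 59 (mod 71) since 65·59 = 3835 ≡ 1, so λ ≡ 15.
  x = λ² - 52 - 46 = 225 - 98 ≡ 56; y = λ·(52 - 56) - 10 ≡ 1. → (56, 1)
3H = (56, 1).
Finally 2G + 3H:
(55, 67) + (56, 1). λ = (1 - 67)/(56 - 55) ≡ 5/1 mod 71. 1⁻¹ ≡ 1 (mod 71) since 1·1 = 1 ≡ 1, so λ ≡ 5.
  x = λ² - 55 - 56 = 25 - 111 ≡ 56; y = λ·(55 - 56) - 67 ≡ 70. → (56, 70)

(56, 70)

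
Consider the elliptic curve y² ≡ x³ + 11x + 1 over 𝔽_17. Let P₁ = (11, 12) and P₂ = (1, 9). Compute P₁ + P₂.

(9, 9)

(11, 12) + (1, 9). λ = (9 - 12)/(1 - 11) ≡ 14/7 mod 17. 7⁻¹ ≡ 5 (mod 17), so λ ≡ 2.
  x = λ² - 11 - 1 = 4 - 12 ≡ 9; y = λ·(11 - 9) - 12 ≡ 9. → (9, 9)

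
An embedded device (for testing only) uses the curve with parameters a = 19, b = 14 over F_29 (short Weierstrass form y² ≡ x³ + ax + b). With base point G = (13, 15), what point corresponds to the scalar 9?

(19, 19)

Double-and-add on 9 = (1001)₂. Start with G = (13, 15) for the leading 1-bit.
double: tangent at (13, 15): λ = (3·13² + 19)/(2·15) ≡ 4/1. 1⁻¹ ≡ 1 (mod 29), so λ ≡ 4·1 ≡ 4.
  x = λ² - 13 - 13 = 16 - 26 ≡ 19; y = λ·(13 - 19) - 15 ≡ 19. → (19, 19)
double: tangent at (19, 19): λ = (3·19² + 19)/(2·19) ≡ 0/9. 9⁻¹ ≡ 13 (mod 29), so λ ≡ 0·13 ≡ 0.
  x = λ² - 19 - 19 = 0 - 38 ≡ 20; y = λ·(19 - 20) - 19 ≡ 10. → (20, 10)
double: tangent at (20, 10): λ = (3·20² + 19)/(2·10) ≡ 1/20. 20⁻¹ ≡ 16 (mod 29) since 20·16 = 320 ≡ 1, so λ ≡ 1·16 ≡ 16.
  x = λ² - 20 - 20 = 256 - 40 ≡ 13; y = λ·(20 - 13) - 10 ≡ 15. → (13, 15)
add G: tangent at (13, 15): λ = (3·13² + 19)/(2·15) ≡ 4/1. 1⁻¹ ≡ 1 (mod 29) since 1·1 = 1 ≡ 1, so λ ≡ 4·1 ≡ 4.
  x = λ² - 13 - 13 = 16 - 26 ≡ 19; y = λ·(13 - 19) - 15 ≡ 19. → (19, 19)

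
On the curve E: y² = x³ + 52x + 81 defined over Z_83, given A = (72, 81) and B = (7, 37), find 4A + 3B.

(11, 18)

First 4A:
Double-and-add on 4 = (100)₂. Start with A = (72, 81) for the leading 1-bit.
double: tangent at (72, 81): λ = (3·72² + 52)/(2·81) ≡ 0/79. 79⁻¹ ≡ 62 (mod 83), so λ ≡ 0·62 ≡ 0.
  x = λ² - 72 - 72 = 0 - 144 ≡ 22; y = λ·(72 - 22) - 81 ≡ 2. → (22, 2)
double: tangent at (22, 2): λ = (3·22² + 52)/(2·2) ≡ 10/4. 4⁻¹ ≡ 21 (mod 83) since 4·21 = 84 ≡ 1, so λ ≡ 10·21 ≡ 44.
  x = λ² - 22 - 22 = 1936 - 44 ≡ 66; y = λ·(22 - 66) - 2 ≡ 54. → (66, 54)
4A = (66, 54).
Next 3B:
Repeated addition: build up to 3B.
2B: tangent at (7, 37): λ = (3·7² + 52)/(2·37) ≡ 33/74. 74⁻¹ ≡ 46 (mod 83), so λ ≡ 33·46 ≡ 24.
  x = λ² - 7 - 7 = 576 - 14 ≡ 64; y = λ·(7 - 64) - 37 ≡ 6. → (64, 6)
3B: (64, 6) + (7, 37). λ = (37 - 6)/(7 - 64) ≡ 31/26 mod 83. 26⁻¹ ≡ 16 (mod 83) since 26·16 = 416 ≡ 1, so λ ≡ 81.
  x = λ² - 64 - 7 = 6561 - 71 ≡ 16; y = λ·(64 - 16) - 6 ≡ 64. → (16, 64)
3B = (16, 64).
Finally 4A + 3B:
(66, 54) + (16, 64). λ = (64 - 54)/(16 - 66) ≡ 10/33 mod 83. 33⁻¹ ≡ 78 (mod 83), so λ ≡ 33.
  x = λ² - 66 - 16 = 1089 - 82 ≡ 11; y = λ·(66 - 11) - 54 ≡ 18. → (11, 18)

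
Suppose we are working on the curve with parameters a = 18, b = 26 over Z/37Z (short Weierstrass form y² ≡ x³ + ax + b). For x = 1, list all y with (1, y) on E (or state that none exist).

none

x³ + 18x + 26 = 45 ≡ 8 (mod 37).
8 is a non-residue mod 37; no y exists.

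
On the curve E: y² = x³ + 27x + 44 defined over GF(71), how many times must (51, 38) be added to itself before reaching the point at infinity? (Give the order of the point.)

11

2P: tangent at (51, 38): λ = (3·51² + 27)/(2·38) ≡ 20/5. 5⁻¹ ≡ 57 (mod 71) since 5·57 = 285 ≡ 1, so λ ≡ 20·57 ≡ 4.
  x = λ² - 51 - 51 = 16 - 102 ≡ 56; y = λ·(51 - 56) - 38 ≡ 13. → (56, 13)
3P: (56, 13) + (51, 38). λ = (38 - 13)/(51 - 56) ≡ 25/66 mod 71. 66⁻¹ ≡ 14 (mod 71) since 66·14 = 924 ≡ 1, so λ ≡ 66.
  x = λ² - 56 - 51 = 4356 - 107 ≡ 60; y = λ·(56 - 60) - 13 ≡ 7. → (60, 7)
4P: (60, 7) + (51, 38). λ = (38 - 7)/(51 - 60) ≡ 31/62 mod 71. 62⁻¹ ≡ 63 (mod 71) since 62·63 = 3906 ≡ 1, so λ ≡ 36.
  x = λ² - 60 - 51 = 1296 - 111 ≡ 49; y = λ·(60 - 49) - 7 ≡ 34. → (49, 34)
5P: (49, 34) + (51, 38). λ = (38 - 34)/(51 - 49) ≡ 4/2 mod 71. 2⁻¹ ≡ 36 (mod 71) since 2·36 = 72 ≡ 1, so λ ≡ 2.
  x = λ² - 49 - 51 = 4 - 100 ≡ 46; y = λ·(49 - 46) - 34 ≡ 43. → (46, 43)
6P: (46, 43) + (51, 38). λ = (38 - 43)/(51 - 46) ≡ 66/5 mod 71. 5⁻¹ ≡ 57 (mod 71), so λ ≡ 70.
  x = λ² - 46 - 51 = 4900 - 97 ≡ 46; y = λ·(46 - 46) - 43 ≡ 28. → (46, 28)
7P: (46, 28) + (51, 38). λ = (38 - 28)/(51 - 46) ≡ 10/5 mod 71. 5⁻¹ ≡ 57 (mod 71), so λ ≡ 2.
  x = λ² - 46 - 51 = 4 - 97 ≡ 49; y = λ·(46 - 49) - 28 ≡ 37. → (49, 37)
8P: (49, 37) + (51, 38). λ = (38 - 37)/(51 - 49) ≡ 1/2 mod 71. 2⁻¹ ≡ 36 (mod 71) since 2·36 = 72 ≡ 1, so λ ≡ 36.
  x = λ² - 49 - 51 = 1296 - 100 ≡ 60; y = λ·(49 - 60) - 37 ≡ 64. → (60, 64)
9P: (60, 64) + (51, 38). λ = (38 - 64)/(51 - 60) ≡ 45/62 mod 71. 62⁻¹ ≡ 63 (mod 71), so λ ≡ 66.
  x = λ² - 60 - 51 = 4356 - 111 ≡ 56; y = λ·(60 - 56) - 64 ≡ 58. → (56, 58)
10P: (56, 58) + (51, 38). λ = (38 - 58)/(51 - 56) ≡ 51/66 mod 71. 66⁻¹ ≡ 14 (mod 71), so λ ≡ 4.
  x = λ² - 56 - 51 = 16 - 107 ≡ 51; y = λ·(56 - 51) - 58 ≡ 33. → (51, 33)
11P: (51, 33) + (51, 38): same x and y₁ ≡ -y₂, so the sum is the point at infinity.
11P = the point at infinity, so the order is 11.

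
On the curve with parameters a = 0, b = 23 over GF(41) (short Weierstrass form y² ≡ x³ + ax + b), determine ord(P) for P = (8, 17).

2P: tangent at (8, 17): λ = (3·8² + 0)/(2·17) ≡ 28/34. 34⁻¹ ≡ 35 (mod 41) since 34·35 = 1190 ≡ 1, so λ ≡ 28·35 ≡ 37.
  x = λ² - 8 - 8 = 1369 - 16 ≡ 0; y = λ·(8 - 0) - 17 ≡ 33. → (0, 33)
3P: (0, 33) + (8, 17). λ = (17 - 33)/(8 - 0) ≡ 25/8 mod 41. 8⁻¹ ≡ 36 (mod 41), so λ ≡ 39.
  x = λ² - 0 - 8 = 1521 - 8 ≡ 37; y = λ·(0 - 37) - 33 ≡ 0. → (37, 0)
4P: (37, 0) + (8, 17). λ = (17 - 0)/(8 - 37) ≡ 17/12 mod 41. 12⁻¹ ≡ 24 (mod 41) since 12·24 = 288 ≡ 1, so λ ≡ 39.
  x = λ² - 37 - 8 = 1521 - 45 ≡ 0; y = λ·(37 - 0) - 0 ≡ 8. → (0, 8)
5P: (0, 8) + (8, 17). λ = (17 - 8)/(8 - 0) ≡ 9/8 mod 41. 8⁻¹ ≡ 36 (mod 41) since 8·36 = 288 ≡ 1, so λ ≡ 37.
  x = λ² - 0 - 8 = 1369 - 8 ≡ 8; y = λ·(0 - 8) - 8 ≡ 24. → (8, 24)
6P: (8, 24) + (8, 17): same x and y₁ ≡ -y₂, so the sum is the point at infinity.
6P = the point at infinity, so the order is 6.

6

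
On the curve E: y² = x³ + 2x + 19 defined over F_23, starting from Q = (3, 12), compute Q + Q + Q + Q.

Double-and-add on 4 = (100)₂. Start with Q = (3, 12) for the leading 1-bit.
double: tangent at (3, 12): λ = (3·3² + 2)/(2·12) ≡ 6/1. 1⁻¹ ≡ 1 (mod 23), so λ ≡ 6·1 ≡ 6.
  x = λ² - 3 - 3 = 36 - 6 ≡ 7; y = λ·(3 - 7) - 12 ≡ 10. → (7, 10)
double: tangent at (7, 10): λ = (3·7² + 2)/(2·10) ≡ 11/20. 20⁻¹ ≡ 15 (mod 23), so λ ≡ 11·15 ≡ 4.
  x = λ² - 7 - 7 = 16 - 14 ≡ 2; y = λ·(7 - 2) - 10 ≡ 10. → (2, 10)

(2, 10)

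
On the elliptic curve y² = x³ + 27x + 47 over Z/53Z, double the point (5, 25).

(33, 26)

tangent at (5, 25): λ = (3·5² + 27)/(2·25) ≡ 49/50. 50⁻¹ ≡ 35 (mod 53) since 50·35 = 1750 ≡ 1, so λ ≡ 49·35 ≡ 19.
  x = λ² - 5 - 5 = 361 - 10 ≡ 33; y = λ·(5 - 33) - 25 ≡ 26. → (33, 26)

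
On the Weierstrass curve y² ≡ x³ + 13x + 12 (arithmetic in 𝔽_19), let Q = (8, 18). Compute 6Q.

(18, 6)

Repeated addition: build up to 6Q.
2Q: tangent at (8, 18): λ = (3·8² + 13)/(2·18) ≡ 15/17. 17⁻¹ ≡ 9 (mod 19), so λ ≡ 15·9 ≡ 2.
  x = λ² - 8 - 8 = 4 - 16 ≡ 7; y = λ·(8 - 7) - 18 ≡ 3. → (7, 3)
3Q: (7, 3) + (8, 18). λ = (18 - 3)/(8 - 7) ≡ 15/1 mod 19. 1⁻¹ ≡ 1 (mod 19), so λ ≡ 15.
  x = λ² - 7 - 8 = 225 - 15 ≡ 1; y = λ·(7 - 1) - 3 ≡ 11. → (1, 11)
4Q: (1, 11) + (8, 18). λ = (18 - 11)/(8 - 1) ≡ 7/7 mod 19. 7⁻¹ ≡ 11 (mod 19) since 7·11 = 77 ≡ 1, so λ ≡ 1.
  x = λ² - 1 - 8 = 1 - 9 ≡ 11; y = λ·(1 - 11) - 11 ≡ 17. → (11, 17)
5Q: (11, 17) + (8, 18). λ = (18 - 17)/(8 - 11) ≡ 1/16 mod 19. 16⁻¹ ≡ 6 (mod 19), so λ ≡ 6.
  x = λ² - 11 - 8 = 36 - 19 ≡ 17; y = λ·(11 - 17) - 17 ≡ 4. → (17, 4)
6Q: (17, 4) + (8, 18). λ = (18 - 4)/(8 - 17) ≡ 14/10 mod 19. 10⁻¹ ≡ 2 (mod 19), so λ ≡ 9.
  x = λ² - 17 - 8 = 81 - 25 ≡ 18; y = λ·(17 - 18) - 4 ≡ 6. → (18, 6)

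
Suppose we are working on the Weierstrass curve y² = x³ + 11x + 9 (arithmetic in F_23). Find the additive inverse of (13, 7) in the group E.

(13, 16)

-(13, 7) = (13, -7 mod 23) = (13, 16).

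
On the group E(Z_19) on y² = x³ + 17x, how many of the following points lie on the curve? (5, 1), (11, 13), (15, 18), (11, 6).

(5, 1): 1² ≡ 1, rhs ≡ 1 → on.
(11, 13): 13² ≡ 17, rhs ≡ 17 → on.
(15, 18): 18² ≡ 1, rhs ≡ 1 → on.
(11, 6): 6² ≡ 17, rhs ≡ 17 → on.

4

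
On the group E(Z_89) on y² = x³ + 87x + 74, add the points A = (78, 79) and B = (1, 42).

(9, 42)

(78, 79) + (1, 42). λ = (42 - 79)/(1 - 78) ≡ 52/12 mod 89. 12⁻¹ ≡ 52 (mod 89) since 12·52 = 624 ≡ 1, so λ ≡ 34.
  x = λ² - 78 - 1 = 1156 - 79 ≡ 9; y = λ·(78 - 9) - 79 ≡ 42. → (9, 42)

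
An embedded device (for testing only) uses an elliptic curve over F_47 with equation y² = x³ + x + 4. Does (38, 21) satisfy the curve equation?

y² = 21² ≡ 18; x³ + 1x + 4 = 54914 ≡ 18 (mod 47). 18 = 18.

yes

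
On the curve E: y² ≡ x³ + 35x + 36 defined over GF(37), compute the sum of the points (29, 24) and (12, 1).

(5, 15)

(29, 24) + (12, 1). λ = (1 - 24)/(12 - 29) ≡ 14/20 mod 37. 20⁻¹ ≡ 13 (mod 37), so λ ≡ 34.
  x = λ² - 29 - 12 = 1156 - 41 ≡ 5; y = λ·(29 - 5) - 24 ≡ 15. → (5, 15)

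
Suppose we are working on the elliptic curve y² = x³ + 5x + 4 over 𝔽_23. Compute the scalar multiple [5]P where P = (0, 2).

Double-and-add on 5 = (101)₂. Start with P = (0, 2) for the leading 1-bit.
double: tangent at (0, 2): λ = (3·0² + 5)/(2·2) ≡ 5/4. 4⁻¹ ≡ 6 (mod 23) since 4·6 = 24 ≡ 1, so λ ≡ 5·6 ≡ 7.
  x = λ² - 0 - 0 = 49 - 0 ≡ 3; y = λ·(0 - 3) - 2 ≡ 0. → (3, 0)
double: (3, 0) + (3, 0): same x and y₁ ≡ -y₂, so the sum is the point at infinity.
add P: the point at infinity + (0, 2) = (0, 2) (identity).

(0, 2)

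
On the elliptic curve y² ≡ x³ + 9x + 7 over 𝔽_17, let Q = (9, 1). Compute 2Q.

tangent at (9, 1): λ = (3·9² + 9)/(2·1) ≡ 14/2. 2⁻¹ ≡ 9 (mod 17) since 2·9 = 18 ≡ 1, so λ ≡ 14·9 ≡ 7.
  x = λ² - 9 - 9 = 49 - 18 ≡ 14; y = λ·(9 - 14) - 1 ≡ 15. → (14, 15)

(14, 15)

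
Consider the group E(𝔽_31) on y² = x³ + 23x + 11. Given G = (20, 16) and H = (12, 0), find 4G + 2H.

First 4G:
Double-and-add on 4 = (100)₂. Start with G = (20, 16) for the leading 1-bit.
double: tangent at (20, 16): λ = (3·20² + 23)/(2·16) ≡ 14/1. 1⁻¹ ≡ 1 (mod 31) since 1·1 = 1 ≡ 1, so λ ≡ 14·1 ≡ 14.
  x = λ² - 20 - 20 = 196 - 40 ≡ 1; y = λ·(20 - 1) - 16 ≡ 2. → (1, 2)
double: tangent at (1, 2): λ = (3·1² + 23)/(2·2) ≡ 26/4. 4⁻¹ ≡ 8 (mod 31) since 4·8 = 32 ≡ 1, so λ ≡ 26·8 ≡ 22.
  x = λ² - 1 - 1 = 484 - 2 ≡ 17; y = λ·(1 - 17) - 2 ≡ 18. → (17, 18)
4G = (17, 18).
Next 2H:
Repeated addition: build up to 2H.
2H: (12, 0) + (12, 0): same x and y₁ ≡ -y₂, so the sum is O.
2H = O.
Finally 4G + 2H:
(17, 18) + O = (17, 18) (identity).

(17, 18)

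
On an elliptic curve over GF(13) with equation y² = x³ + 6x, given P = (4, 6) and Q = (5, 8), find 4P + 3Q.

First 4P:
Repeated addition: build up to 4P.
2P: tangent at (4, 6): λ = (3·4² + 6)/(2·6) ≡ 2/12. 12⁻¹ ≡ 12 (mod 13), so λ ≡ 2·12 ≡ 11.
  x = λ² - 4 - 4 = 121 - 8 ≡ 9; y = λ·(4 - 9) - 6 ≡ 4. → (9, 4)
3P: (9, 4) + (4, 6). λ = (6 - 4)/(4 - 9) ≡ 2/8 mod 13. 8⁻¹ ≡ 5 (mod 13), so λ ≡ 10.
  x = λ² - 9 - 4 = 100 - 13 ≡ 9; y = λ·(9 - 9) - 4 ≡ 9. → (9, 9)
4P: (9, 9) + (4, 6). λ = (6 - 9)/(4 - 9) ≡ 10/8 mod 13. 8⁻¹ ≡ 5 (mod 13) since 8·5 = 40 ≡ 1, so λ ≡ 11.
  x = λ² - 9 - 4 = 121 - 13 ≡ 4; y = λ·(9 - 4) - 9 ≡ 7. → (4, 7)
4P = (4, 7).
Next 3Q:
Repeated addition: build up to 3Q.
2Q: tangent at (5, 8): λ = (3·5² + 6)/(2·8) ≡ 3/3. 3⁻¹ ≡ 9 (mod 13) since 3·9 = 27 ≡ 1, so λ ≡ 3·9 ≡ 1.
  x = λ² - 5 - 5 = 1 - 10 ≡ 4; y = λ·(5 - 4) - 8 ≡ 6. → (4, 6)
3Q: (4, 6) + (5, 8). λ = (8 - 6)/(5 - 4) ≡ 2/1 mod 13. 1⁻¹ ≡ 1 (mod 13) since 1·1 = 1 ≡ 1, so λ ≡ 2.
  x = λ² - 4 - 5 = 4 - 9 ≡ 8; y = λ·(4 - 8) - 6 ≡ 12. → (8, 12)
3Q = (8, 12).
Finally 4P + 3Q:
(4, 7) + (8, 12). λ = (12 - 7)/(8 - 4) ≡ 5/4 mod 13. 4⁻¹ ≡ 10 (mod 13) since 4·10 = 40 ≡ 1, so λ ≡ 11.
  x = λ² - 4 - 8 = 121 - 12 ≡ 5; y = λ·(4 - 5) - 7 ≡ 8. → (5, 8)

(5, 8)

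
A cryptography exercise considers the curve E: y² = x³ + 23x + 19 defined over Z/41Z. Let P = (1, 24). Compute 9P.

(15, 34)

Repeated addition: build up to 9P.
2P: tangent at (1, 24): λ = (3·1² + 23)/(2·24) ≡ 26/7. 7⁻¹ ≡ 6 (mod 41), so λ ≡ 26·6 ≡ 33.
  x = λ² - 1 - 1 = 1089 - 2 ≡ 21; y = λ·(1 - 21) - 24 ≡ 13. → (21, 13)
3P: (21, 13) + (1, 24). λ = (24 - 13)/(1 - 21) ≡ 11/21 mod 41. 21⁻¹ ≡ 2 (mod 41) since 21·2 = 42 ≡ 1, so λ ≡ 22.
  x = λ² - 21 - 1 = 484 - 22 ≡ 11; y = λ·(21 - 11) - 13 ≡ 2. → (11, 2)
4P: (11, 2) + (1, 24). λ = (24 - 2)/(1 - 11) ≡ 22/31 mod 41. 31⁻¹ ≡ 4 (mod 41), so λ ≡ 6.
  x = λ² - 11 - 1 = 36 - 12 ≡ 24; y = λ·(11 - 24) - 2 ≡ 2. → (24, 2)
5P: (24, 2) + (1, 24). λ = (24 - 2)/(1 - 24) ≡ 22/18 mod 41. 18⁻¹ ≡ 16 (mod 41) since 18·16 = 288 ≡ 1, so λ ≡ 24.
  x = λ² - 24 - 1 = 576 - 25 ≡ 18; y = λ·(24 - 18) - 2 ≡ 19. → (18, 19)
6P: (18, 19) + (1, 24). λ = (24 - 19)/(1 - 18) ≡ 5/24 mod 41. 24⁻¹ ≡ 12 (mod 41), so λ ≡ 19.
  x = λ² - 18 - 1 = 361 - 19 ≡ 14; y = λ·(18 - 14) - 19 ≡ 16. → (14, 16)
7P: (14, 16) + (1, 24). λ = (24 - 16)/(1 - 14) ≡ 8/28 mod 41. 28⁻¹ ≡ 22 (mod 41), so λ ≡ 12.
  x = λ² - 14 - 1 = 144 - 15 ≡ 6; y = λ·(14 - 6) - 16 ≡ 39. → (6, 39)
8P: (6, 39) + (1, 24). λ = (24 - 39)/(1 - 6) ≡ 26/36 mod 41. 36⁻¹ ≡ 8 (mod 41) since 36·8 = 288 ≡ 1, so λ ≡ 3.
  x = λ² - 6 - 1 = 9 - 7 ≡ 2; y = λ·(6 - 2) - 39 ≡ 14. → (2, 14)
9P: (2, 14) + (1, 24). λ = (24 - 14)/(1 - 2) ≡ 10/40 mod 41. 40⁻¹ ≡ 40 (mod 41) since 40·40 = 1600 ≡ 1, so λ ≡ 31.
  x = λ² - 2 - 1 = 961 - 3 ≡ 15; y = λ·(2 - 15) - 14 ≡ 34. → (15, 34)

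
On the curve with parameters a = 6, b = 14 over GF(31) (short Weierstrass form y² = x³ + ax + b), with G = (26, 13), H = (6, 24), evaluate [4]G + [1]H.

(11, 27)

First 4G:
Double-and-add on 4 = (100)₂. Start with G = (26, 13) for the leading 1-bit.
double: tangent at (26, 13): λ = (3·26² + 6)/(2·13) ≡ 19/26. 26⁻¹ ≡ 6 (mod 31) since 26·6 = 156 ≡ 1, so λ ≡ 19·6 ≡ 21.
  x = λ² - 26 - 26 = 441 - 52 ≡ 17; y = λ·(26 - 17) - 13 ≡ 21. → (17, 21)
double: tangent at (17, 21): λ = (3·17² + 6)/(2·21) ≡ 5/11. 11⁻¹ ≡ 17 (mod 31), so λ ≡ 5·17 ≡ 23.
  x = λ² - 17 - 17 = 529 - 34 ≡ 30; y = λ·(17 - 30) - 21 ≡ 21. → (30, 21)
4G = (30, 21).
Finally 4G + H:
(30, 21) + (6, 24). λ = (24 - 21)/(6 - 30) ≡ 3/7 mod 31. 7⁻¹ ≡ 9 (mod 31) since 7·9 = 63 ≡ 1, so λ ≡ 27.
  x = λ² - 30 - 6 = 729 - 36 ≡ 11; y = λ·(30 - 11) - 21 ≡ 27. → (11, 27)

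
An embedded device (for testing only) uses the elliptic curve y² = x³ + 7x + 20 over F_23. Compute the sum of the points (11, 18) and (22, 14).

(11, 18) + (22, 14). λ = (14 - 18)/(22 - 11) ≡ 19/11 mod 23. 11⁻¹ ≡ 21 (mod 23) since 11·21 = 231 ≡ 1, so λ ≡ 8.
  x = λ² - 11 - 22 = 64 - 33 ≡ 8; y = λ·(11 - 8) - 18 ≡ 6. → (8, 6)

(8, 6)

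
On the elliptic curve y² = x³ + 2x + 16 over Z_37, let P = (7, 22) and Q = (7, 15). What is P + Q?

O

The two points share x = 7 and their y-coordinates satisfy 22 + 15 ≡ 0 (mod 37), so they are inverses. Their sum is the point at infinity.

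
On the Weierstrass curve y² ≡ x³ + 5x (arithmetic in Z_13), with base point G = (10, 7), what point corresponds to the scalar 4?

(10, 6)

Repeated addition: build up to 4G.
2G: tangent at (10, 7): λ = (3·10² + 5)/(2·7) ≡ 6/1. 1⁻¹ ≡ 1 (mod 13), so λ ≡ 6·1 ≡ 6.
  x = λ² - 10 - 10 = 36 - 20 ≡ 3; y = λ·(10 - 3) - 7 ≡ 9. → (3, 9)
3G: (3, 9) + (10, 7). λ = (7 - 9)/(10 - 3) ≡ 11/7 mod 13. 7⁻¹ ≡ 2 (mod 13), so λ ≡ 9.
  x = λ² - 3 - 10 = 81 - 13 ≡ 3; y = λ·(3 - 3) - 9 ≡ 4. → (3, 4)
4G: (3, 4) + (10, 7). λ = (7 - 4)/(10 - 3) ≡ 3/7 mod 13. 7⁻¹ ≡ 2 (mod 13), so λ ≡ 6.
  x = λ² - 3 - 10 = 36 - 13 ≡ 10; y = λ·(3 - 10) - 4 ≡ 6. → (10, 6)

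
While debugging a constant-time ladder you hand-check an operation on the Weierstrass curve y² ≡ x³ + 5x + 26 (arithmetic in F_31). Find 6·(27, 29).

(23, 1)

Write G = (27, 29).
Double-and-add on 6 = (110)₂. Start with G = (27, 29) for the leading 1-bit.
double: tangent at (27, 29): λ = (3·27² + 5)/(2·29) ≡ 22/27. 27⁻¹ ≡ 23 (mod 31), so λ ≡ 22·23 ≡ 10.
  x = λ² - 27 - 27 = 100 - 54 ≡ 15; y = λ·(27 - 15) - 29 ≡ 29. → (15, 29)
add G: (15, 29) + (27, 29). λ = (29 - 29)/(27 - 15) ≡ 0/12 mod 31. 12⁻¹ ≡ 13 (mod 31), so λ ≡ 0.
  x = λ² - 15 - 27 = 0 - 42 ≡ 20; y = λ·(15 - 20) - 29 ≡ 2. → (20, 2)
double: tangent at (20, 2): λ = (3·20² + 5)/(2·2) ≡ 27/4. 4⁻¹ ≡ 8 (mod 31) since 4·8 = 32 ≡ 1, so λ ≡ 27·8 ≡ 30.
  x = λ² - 20 - 20 = 900 - 40 ≡ 23; y = λ·(20 - 23) - 2 ≡ 1. → (23, 1)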